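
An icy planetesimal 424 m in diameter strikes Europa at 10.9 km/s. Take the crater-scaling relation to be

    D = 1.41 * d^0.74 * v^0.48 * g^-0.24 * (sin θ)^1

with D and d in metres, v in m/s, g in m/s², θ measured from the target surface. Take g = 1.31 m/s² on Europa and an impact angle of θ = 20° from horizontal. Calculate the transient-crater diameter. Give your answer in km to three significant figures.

D ≈ 3.45 km

In SI units: v = 10900 m/s.
d^0.74 = 424^0.74 = 87.95
v^0.48 = 10900^0.48 = 86.69
g^-0.24 = 1.31^-0.24 = 0.9372
(sin 20°)^1 = 0.3420^1 = 0.3420
D = 1.41 × 87.95 × 86.69 × 0.9372 × 0.3420 = 3446 m
   = 3.446 km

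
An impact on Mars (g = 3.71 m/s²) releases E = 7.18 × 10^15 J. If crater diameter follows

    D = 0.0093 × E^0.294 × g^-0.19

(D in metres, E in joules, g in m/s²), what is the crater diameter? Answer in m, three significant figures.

D ≈ 333 m

E^0.294 = (7.18 × 10^15)^0.294 = 4.589 × 10^4
g^-0.19 = 3.71^-0.19 = 0.7795
D = 0.0093 × 4.589 × 10^4 × 0.7795 = 332.7 m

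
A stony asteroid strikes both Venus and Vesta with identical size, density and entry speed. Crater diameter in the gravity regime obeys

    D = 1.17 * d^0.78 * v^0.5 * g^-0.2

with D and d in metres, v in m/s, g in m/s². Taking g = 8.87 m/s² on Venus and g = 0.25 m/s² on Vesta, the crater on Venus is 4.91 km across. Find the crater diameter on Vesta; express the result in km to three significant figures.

D ≈ 10.0 km

All impactor-dependent factors cancel in the ratio, leaving D_Vesta/D_Venus = (g_Vesta/g_Venus)^-0.2.
(0.25/8.87)^-0.2 = 0.02818^-0.2 = 2.042
D_Vesta = 2.042 × 4.91 km = 10.0 km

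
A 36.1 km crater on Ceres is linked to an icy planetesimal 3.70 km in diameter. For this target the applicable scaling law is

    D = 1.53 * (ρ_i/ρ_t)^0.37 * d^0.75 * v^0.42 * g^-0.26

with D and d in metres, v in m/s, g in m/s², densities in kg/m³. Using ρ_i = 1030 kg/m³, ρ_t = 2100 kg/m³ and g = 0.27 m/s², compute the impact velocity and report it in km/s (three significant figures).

v ≈ 9.12 km/s

Rearranging for v: v = [D / (1.53 · (1030/2100)^0.37 · 3700^0.75 · 0.27^-0.26)]^(1/0.42).
D = 36100 m.
(1030/2100)^0.37 = 0.7683
3700^0.75 = 474.4
0.27^-0.26 = 1.406
Denominator = 1.53 × 0.7683 × 474.4 × 1.406 = 784.1
D / 784.1 = 36100 / 784.1 = 46.04
v = 46.04^(1/0.42) = 46.04^2.381 = 9119 m/s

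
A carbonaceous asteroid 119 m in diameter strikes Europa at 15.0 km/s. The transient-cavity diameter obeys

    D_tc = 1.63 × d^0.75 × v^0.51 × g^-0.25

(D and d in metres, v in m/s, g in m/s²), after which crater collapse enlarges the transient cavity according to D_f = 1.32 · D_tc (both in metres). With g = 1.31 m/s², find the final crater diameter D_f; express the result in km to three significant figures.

D_f ≈ 9.77 km

v = 15000 m/s.
d^0.75 = 119^0.75 = 36.03
v^0.51 = 15000^0.51 = 134.8
g^-0.25 = 1.31^-0.25 = 0.9347
D_tc = 1.63 × 36.03 × 134.8 × 0.9347 = 7400 m
D_f = 1.32 × 7400 = 9768 m
     = 9.768 km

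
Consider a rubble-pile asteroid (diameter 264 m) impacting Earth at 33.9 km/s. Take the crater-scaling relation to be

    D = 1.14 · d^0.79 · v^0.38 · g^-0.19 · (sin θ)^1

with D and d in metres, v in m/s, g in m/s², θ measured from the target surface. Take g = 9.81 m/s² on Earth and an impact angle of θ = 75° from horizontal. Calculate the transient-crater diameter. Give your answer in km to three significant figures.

In SI units: v = 33900 m/s.
d^0.79 = 264^0.79 = 81.86
v^0.38 = 33900^0.38 = 52.66
g^-0.19 = 9.81^-0.19 = 0.6480
(sin 75°)^1 = 0.9659^1 = 0.9659
D = 1.14 × 81.86 × 52.66 × 0.6480 × 0.9659 = 3076 m
   = 3.076 km

D ≈ 3.08 km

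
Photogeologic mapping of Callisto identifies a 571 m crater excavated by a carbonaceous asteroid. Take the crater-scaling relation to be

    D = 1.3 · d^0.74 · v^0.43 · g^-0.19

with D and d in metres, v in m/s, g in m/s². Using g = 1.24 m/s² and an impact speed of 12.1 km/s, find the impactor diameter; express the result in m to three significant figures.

Rearranging for d: d = [D / (1.3 · 12100^0.43 · 1.24^-0.19)]^(1/0.74).
12100^0.43 = 56.96
1.24^-0.19 = 0.9600
Denominator = 1.3 × 56.96 × 0.9600 = 71.09
D / 71.09 = 571 / 71.09 = 8.032
d = 8.032^(1/0.74) = 8.032^1.3514 = 16.70 m

d ≈ 16.7 m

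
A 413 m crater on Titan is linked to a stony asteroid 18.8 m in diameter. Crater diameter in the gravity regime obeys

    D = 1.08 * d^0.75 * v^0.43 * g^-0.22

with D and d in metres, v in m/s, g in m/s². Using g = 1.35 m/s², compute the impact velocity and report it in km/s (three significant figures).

Rearranging for v: v = [D / (1.08 · 18.8^0.75 · 1.35^-0.22)]^(1/0.43).
18.8^0.75 = 9.029
1.35^-0.22 = 0.9361
Denominator = 1.08 × 9.029 × 0.9361 = 9.128
D / 9.128 = 413 / 9.128 = 45.25
v = 45.25^(1/0.43) = 45.25^2.3256 = 7084 m/s

v ≈ 7.08 km/s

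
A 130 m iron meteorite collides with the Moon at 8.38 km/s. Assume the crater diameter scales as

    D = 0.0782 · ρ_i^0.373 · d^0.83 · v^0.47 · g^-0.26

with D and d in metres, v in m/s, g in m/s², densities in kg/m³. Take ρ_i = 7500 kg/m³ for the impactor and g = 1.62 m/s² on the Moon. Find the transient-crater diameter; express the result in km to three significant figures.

In SI units: v = 8380 m/s.
ρ_i^0.373 = 7500^0.373 = 27.89
d^0.83 = 130^0.83 = 56.83
v^0.47 = 8380^0.47 = 69.81
g^-0.26 = 1.62^-0.26 = 0.8821
D = 0.0782 × 27.89 × 56.83 × 69.81 × 0.8821 = 7633 m
   = 7.633 km

D ≈ 7.63 km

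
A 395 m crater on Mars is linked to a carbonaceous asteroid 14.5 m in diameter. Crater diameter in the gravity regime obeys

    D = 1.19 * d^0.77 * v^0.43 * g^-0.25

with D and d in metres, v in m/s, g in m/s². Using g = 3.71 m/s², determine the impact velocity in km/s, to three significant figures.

v ≈ 13.0 km/s

Rearranging for v: v = [D / (1.19 · 14.5^0.77 · 3.71^-0.25)]^(1/0.43).
14.5^0.77 = 7.839
3.71^-0.25 = 0.7205
Denominator = 1.19 × 7.839 × 0.7205 = 6.721
D / 6.721 = 395 / 6.721 = 58.77
v = 58.77^(1/0.43) = 58.77^2.3256 = 13012 m/s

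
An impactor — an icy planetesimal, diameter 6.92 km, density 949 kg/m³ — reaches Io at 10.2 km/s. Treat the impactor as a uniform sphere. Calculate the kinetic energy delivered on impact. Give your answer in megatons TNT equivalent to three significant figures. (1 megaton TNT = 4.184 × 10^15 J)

d = 6920 m; v = 10200 m/s.
Mass m = (π/6) ρ d³ = (π/6) × 949 × (6920)³ = 1.647 × 10^14 kg
E = ½ m v² = 0.5 × 1.647 × 10^14 × (10200)² = 8.568 × 10^21 J
   = 8.568 × 10^21 / 4.184×10^15 = 2.048 × 10^6 Mt

E ≈ 2.05 × 10^6 Mt TNT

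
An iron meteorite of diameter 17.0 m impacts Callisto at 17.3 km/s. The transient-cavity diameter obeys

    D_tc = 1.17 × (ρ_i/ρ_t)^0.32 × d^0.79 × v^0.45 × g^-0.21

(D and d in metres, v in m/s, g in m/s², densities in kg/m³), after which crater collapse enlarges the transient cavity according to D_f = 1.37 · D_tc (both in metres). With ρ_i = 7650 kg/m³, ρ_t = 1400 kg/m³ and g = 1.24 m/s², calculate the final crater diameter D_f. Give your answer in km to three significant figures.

D_f ≈ 2.00 km

v = 17300 m/s.
(ρ_i/ρ_t)^0.32 = (7650/1400)^0.32 = 1.722
d^0.79 = 17^0.79 = 9.377
v^0.45 = 17300^0.45 = 80.75
g^-0.21 = 1.24^-0.21 = 0.9558
D_tc = 1.17 × 1.722 × 9.377 × 80.75 × 0.9558 = 1458 m
D_f = 1.37 × 1458 = 1997 m
     = 1.997 km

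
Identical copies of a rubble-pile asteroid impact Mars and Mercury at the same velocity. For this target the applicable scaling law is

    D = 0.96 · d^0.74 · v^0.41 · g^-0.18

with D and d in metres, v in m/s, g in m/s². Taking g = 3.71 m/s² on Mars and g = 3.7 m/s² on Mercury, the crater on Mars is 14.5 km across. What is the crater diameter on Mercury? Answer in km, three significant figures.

All impactor-dependent factors cancel in the ratio, leaving D_Mercury/D_Mars = (g_Mercury/g_Mars)^-0.18.
(3.7/3.71)^-0.18 = 0.9973^-0.18 = 1.000
D_Mercury = 1.000 × 14.5 km = 14.5 km

D ≈ 14.5 km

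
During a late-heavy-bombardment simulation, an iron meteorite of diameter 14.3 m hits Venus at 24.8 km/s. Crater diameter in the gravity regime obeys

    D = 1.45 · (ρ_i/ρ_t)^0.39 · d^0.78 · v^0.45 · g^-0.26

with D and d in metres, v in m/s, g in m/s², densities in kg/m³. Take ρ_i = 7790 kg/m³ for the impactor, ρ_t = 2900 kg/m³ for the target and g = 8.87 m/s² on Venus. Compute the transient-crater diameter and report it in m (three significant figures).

In SI units: v = 24800 m/s.
(ρ_i/ρ_t)^0.39 = (7790/2900)^0.39 = 1.470
d^0.78 = 14.3^0.78 = 7.965
v^0.45 = 24800^0.45 = 94.95
g^-0.26 = 8.87^-0.26 = 0.5669
D = 1.45 × 1.470 × 7.965 × 94.95 × 0.5669 = 913.8 m

D ≈ 914 m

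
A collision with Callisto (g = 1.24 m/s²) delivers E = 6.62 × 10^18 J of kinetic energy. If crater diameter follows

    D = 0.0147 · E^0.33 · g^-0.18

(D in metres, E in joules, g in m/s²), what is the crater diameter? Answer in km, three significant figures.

E^0.33 = (6.62 × 10^18)^0.33 = 1.625 × 10^6
g^-0.18 = 1.24^-0.18 = 0.9620
D = 0.0147 × 1.625 × 10^6 × 0.9620 = 22980 m
   = 22.98 km

D ≈ 23.0 km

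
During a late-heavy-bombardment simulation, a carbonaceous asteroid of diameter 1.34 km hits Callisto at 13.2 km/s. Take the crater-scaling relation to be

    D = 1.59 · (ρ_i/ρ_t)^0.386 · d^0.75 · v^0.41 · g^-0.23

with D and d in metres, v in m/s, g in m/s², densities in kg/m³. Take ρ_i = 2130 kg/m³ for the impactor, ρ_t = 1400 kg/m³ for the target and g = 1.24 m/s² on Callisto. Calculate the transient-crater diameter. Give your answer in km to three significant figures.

In SI units: d = 1340 m, v = 13200 m/s.
(ρ_i/ρ_t)^0.386 = (2130/1400)^0.386 = 1.176
d^0.75 = 1340^0.75 = 221.5
v^0.41 = 13200^0.41 = 48.91
g^-0.23 = 1.24^-0.23 = 0.9517
D = 1.59 × 1.176 × 221.5 × 48.91 × 0.9517 = 19279 m
   = 19.28 km

D ≈ 19.3 km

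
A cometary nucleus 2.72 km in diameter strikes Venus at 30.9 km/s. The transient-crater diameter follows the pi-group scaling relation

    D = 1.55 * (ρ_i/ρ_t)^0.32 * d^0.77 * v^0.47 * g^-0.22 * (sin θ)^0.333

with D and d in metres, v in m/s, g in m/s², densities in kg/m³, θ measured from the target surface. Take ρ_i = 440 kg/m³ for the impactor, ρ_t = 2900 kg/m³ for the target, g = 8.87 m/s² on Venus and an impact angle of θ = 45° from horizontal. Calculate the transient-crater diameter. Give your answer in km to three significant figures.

In SI units: d = 2720 m, v = 30900 m/s.
(ρ_i/ρ_t)^0.32 = (440/2900)^0.32 = 0.5469
d^0.77 = 2720^0.77 = 441.2
v^0.47 = 30900^0.47 = 128.9
g^-0.22 = 8.87^-0.22 = 0.6187
(sin 45°)^0.333 = 0.7071^0.333 = 0.8910
D = 1.55 × 0.5469 × 441.2 × 128.9 × 0.6187 × 0.8910 = 26576 m
   = 26.58 km

D ≈ 26.6 km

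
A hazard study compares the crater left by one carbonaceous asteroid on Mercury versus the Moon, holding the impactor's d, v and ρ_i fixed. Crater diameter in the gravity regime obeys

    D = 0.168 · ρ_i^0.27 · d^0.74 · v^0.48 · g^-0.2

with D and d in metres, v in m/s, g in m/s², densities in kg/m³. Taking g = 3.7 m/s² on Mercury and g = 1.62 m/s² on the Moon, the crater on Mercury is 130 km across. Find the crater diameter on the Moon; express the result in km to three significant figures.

D ≈ 153 km

All impactor-dependent factors cancel in the ratio, leaving D_Moon/D_Mercury = (g_Moon/g_Mercury)^-0.2.
(1.62/3.7)^-0.2 = 0.4378^-0.2 = 1.180
D_Moon = 1.180 × 130 km = 153 km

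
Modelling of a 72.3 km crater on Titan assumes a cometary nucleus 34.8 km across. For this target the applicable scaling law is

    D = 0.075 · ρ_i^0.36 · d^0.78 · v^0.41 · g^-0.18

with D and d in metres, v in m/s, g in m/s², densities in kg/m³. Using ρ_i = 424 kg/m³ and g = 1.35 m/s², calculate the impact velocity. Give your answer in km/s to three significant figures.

v ≈ 5.08 km/s

Rearranging for v: v = [D / (0.075 · 424^0.36 · 34800^0.78 · 1.35^-0.18)]^(1/0.41).
D = 72300 m.
424^0.36 = 8.828
34800^0.78 = 3487
1.35^-0.18 = 0.9474
Denominator = 0.075 × 8.828 × 3487 × 0.9474 = 2187
D / 2187 = 72300 / 2187 = 33.06
v = 33.06^(1/0.41) = 33.06^2.439 = 5077 m/s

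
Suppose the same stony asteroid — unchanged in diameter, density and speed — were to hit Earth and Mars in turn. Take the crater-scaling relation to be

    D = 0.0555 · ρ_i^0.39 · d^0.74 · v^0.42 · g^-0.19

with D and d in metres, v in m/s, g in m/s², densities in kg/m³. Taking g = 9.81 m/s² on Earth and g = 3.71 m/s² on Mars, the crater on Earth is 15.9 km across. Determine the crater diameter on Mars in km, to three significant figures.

All impactor-dependent factors cancel in the ratio, leaving D_Mars/D_Earth = (g_Mars/g_Earth)^-0.19.
(3.71/9.81)^-0.19 = 0.3782^-0.19 = 1.203
D_Mars = 1.203 × 15.9 km = 19.1 km

D ≈ 19.1 km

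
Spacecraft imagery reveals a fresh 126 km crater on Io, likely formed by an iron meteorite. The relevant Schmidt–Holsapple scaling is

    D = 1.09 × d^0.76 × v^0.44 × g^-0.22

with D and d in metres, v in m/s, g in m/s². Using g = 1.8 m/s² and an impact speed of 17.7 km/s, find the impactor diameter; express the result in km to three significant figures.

d ≈ 18.9 km

Rearranging for d: d = [D / (1.09 · 17700^0.44 · 1.8^-0.22)]^(1/0.76).
D = 126000 m.
17700^0.44 = 73.98
1.8^-0.22 = 0.8787
Denominator = 1.09 × 73.98 × 0.8787 = 70.86
D / 70.86 = 126000 / 70.86 = 1778
d = 1778^(1/0.76) = 1778^1.3158 = 18891 m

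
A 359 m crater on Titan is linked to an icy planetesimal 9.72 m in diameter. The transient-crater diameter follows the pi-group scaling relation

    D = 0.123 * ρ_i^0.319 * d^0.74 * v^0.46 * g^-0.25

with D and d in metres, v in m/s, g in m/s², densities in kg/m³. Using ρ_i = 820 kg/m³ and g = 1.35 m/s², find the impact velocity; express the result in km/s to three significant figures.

Rearranging for v: v = [D / (0.123 · 820^0.319 · 9.72^0.74 · 1.35^-0.25)]^(1/0.46).
820^0.319 = 8.502
9.72^0.74 = 5.381
1.35^-0.25 = 0.9277
Denominator = 0.123 × 8.502 × 5.381 × 0.9277 = 5.220
D / 5.220 = 359 / 5.220 = 68.77
v = 68.77^(1/0.46) = 68.77^2.1739 = 9870 m/s

v ≈ 9.87 km/s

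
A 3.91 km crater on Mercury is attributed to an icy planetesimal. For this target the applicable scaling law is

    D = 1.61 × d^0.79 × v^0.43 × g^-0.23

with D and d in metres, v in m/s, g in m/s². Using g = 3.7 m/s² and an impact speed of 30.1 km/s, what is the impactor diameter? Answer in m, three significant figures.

d ≈ 103 m

Rearranging for d: d = [D / (1.61 · 30100^0.43 · 3.7^-0.23)]^(1/0.79).
D = 3910 m.
30100^0.43 = 84.29
3.7^-0.23 = 0.7401
Denominator = 1.61 × 84.29 × 0.7401 = 100.4
D / 100.4 = 3910 / 100.4 = 38.94
d = 38.94^(1/0.79) = 38.94^1.2658 = 103.1 m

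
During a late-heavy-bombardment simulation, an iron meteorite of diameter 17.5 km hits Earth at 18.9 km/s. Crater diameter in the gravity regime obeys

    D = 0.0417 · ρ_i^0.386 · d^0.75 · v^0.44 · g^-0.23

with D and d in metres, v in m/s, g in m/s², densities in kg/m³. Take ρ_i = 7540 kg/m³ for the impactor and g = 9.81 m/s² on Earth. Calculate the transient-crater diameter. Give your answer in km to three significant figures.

D ≈ 89.7 km

In SI units: d = 17500 m, v = 18900 m/s.
ρ_i^0.386 = 7540^0.386 = 31.38
d^0.75 = 17500^0.75 = 1522
v^0.44 = 18900^0.44 = 76.15
g^-0.23 = 9.81^-0.23 = 0.5914
D = 0.0417 × 31.38 × 1522 × 76.15 × 0.5914 = 89692 m
   = 89.69 km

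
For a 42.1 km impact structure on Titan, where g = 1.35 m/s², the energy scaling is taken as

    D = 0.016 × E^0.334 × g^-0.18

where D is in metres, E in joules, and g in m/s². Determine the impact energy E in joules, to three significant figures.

Rearranging: E = [D / (0.016 · g^-0.18)]^(1/0.334).
D = 42100 m.
g^-0.18 = 1.35^-0.18 = 0.9474
D / (0.016 × 0.9474) = 42100 / (0.01516) = 2.777 × 10^6
E = (2.777 × 10^6)^2.994 = 1.959 × 10^19 J

E ≈ 1.96 × 10^19 J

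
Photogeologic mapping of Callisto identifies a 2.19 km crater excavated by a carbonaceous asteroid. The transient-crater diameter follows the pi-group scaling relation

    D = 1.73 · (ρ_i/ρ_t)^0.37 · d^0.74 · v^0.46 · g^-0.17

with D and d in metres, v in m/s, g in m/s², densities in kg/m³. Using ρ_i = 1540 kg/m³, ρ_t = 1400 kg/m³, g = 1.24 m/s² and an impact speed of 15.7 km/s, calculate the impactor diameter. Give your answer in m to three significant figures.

d ≈ 38.5 m

Rearranging for d: d = [D / (1.73 · (1540/1400)^0.37 · 15700^0.46 · 1.24^-0.17)]^(1/0.74).
D = 2190 m.
(1540/1400)^0.37 = 1.036
15700^0.46 = 85.14
1.24^-0.17 = 0.9641
Denominator = 1.73 × 1.036 × 85.14 × 0.9641 = 147.1
D / 147.1 = 2190 / 147.1 = 14.89
d = 14.89^(1/0.74) = 14.89^1.3514 = 38.46 m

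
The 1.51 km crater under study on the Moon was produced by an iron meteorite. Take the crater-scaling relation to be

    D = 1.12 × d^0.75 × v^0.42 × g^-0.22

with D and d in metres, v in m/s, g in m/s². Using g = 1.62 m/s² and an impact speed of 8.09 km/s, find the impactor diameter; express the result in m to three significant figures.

Rearranging for d: d = [D / (1.12 · 8090^0.42 · 1.62^-0.22)]^(1/0.75).
D = 1510 m.
8090^0.42 = 43.79
1.62^-0.22 = 0.8993
Denominator = 1.12 × 43.79 × 0.8993 = 44.11
D / 44.11 = 1510 / 44.11 = 34.23
d = 34.23^(1/0.75) = 34.23^1.3333 = 111.1 m

d ≈ 111 m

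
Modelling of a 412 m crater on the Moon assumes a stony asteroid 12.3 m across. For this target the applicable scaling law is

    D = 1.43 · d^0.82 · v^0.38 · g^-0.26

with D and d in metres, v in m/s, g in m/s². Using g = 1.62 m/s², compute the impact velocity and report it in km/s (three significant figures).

Rearranging for v: v = [D / (1.43 · 12.3^0.82 · 1.62^-0.26)]^(1/0.38).
12.3^0.82 = 7.829
1.62^-0.26 = 0.8821
Denominator = 1.43 × 7.829 × 0.8821 = 9.876
D / 9.876 = 412 / 9.876 = 41.72
v = 41.72^(1/0.38) = 41.72^2.6316 = 18370 m/s

v ≈ 18.4 km/s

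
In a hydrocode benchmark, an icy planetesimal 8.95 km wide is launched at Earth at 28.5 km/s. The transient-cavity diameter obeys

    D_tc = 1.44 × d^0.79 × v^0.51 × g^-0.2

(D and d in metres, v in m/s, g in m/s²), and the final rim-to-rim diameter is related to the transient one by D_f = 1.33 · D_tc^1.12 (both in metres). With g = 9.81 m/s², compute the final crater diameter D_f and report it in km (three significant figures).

In SI: d = 8950 m, v = 28500 m/s.
d^0.79 = 8950^0.79 = 1324
v^0.51 = 28500^0.51 = 187.1
g^-0.2 = 9.81^-0.2 = 0.6334
D_tc = 1.44 × 1324 × 187.1 × 0.6334 = 2.259 × 10^5 m
D_f = 1.33 × (2.259 × 10^5)^1.12 = 1.319 × 10^6 m
     = 1319 km

D_f ≈ 1320 km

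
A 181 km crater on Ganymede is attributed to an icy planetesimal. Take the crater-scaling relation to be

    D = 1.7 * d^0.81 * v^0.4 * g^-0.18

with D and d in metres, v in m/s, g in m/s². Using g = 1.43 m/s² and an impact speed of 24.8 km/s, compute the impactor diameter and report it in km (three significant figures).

Rearranging for d: d = [D / (1.7 · 24800^0.4 · 1.43^-0.18)]^(1/0.81).
D = 181000 m.
24800^0.4 = 57.25
1.43^-0.18 = 0.9376
Denominator = 1.7 × 57.25 × 0.9376 = 91.25
D / 91.25 = 181000 / 91.25 = 1984
d = 1984^(1/0.81) = 1984^1.2346 = 11780 m

d ≈ 11.8 km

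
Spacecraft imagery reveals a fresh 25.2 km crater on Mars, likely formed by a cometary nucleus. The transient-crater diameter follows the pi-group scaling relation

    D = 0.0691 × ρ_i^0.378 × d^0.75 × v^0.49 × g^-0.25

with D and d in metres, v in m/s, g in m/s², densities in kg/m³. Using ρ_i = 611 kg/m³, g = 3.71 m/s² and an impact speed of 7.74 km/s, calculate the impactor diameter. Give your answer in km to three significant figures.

d ≈ 4.58 km

Rearranging for d: d = [D / (0.0691 · 611^0.378 · 7740^0.49 · 3.71^-0.25)]^(1/0.75).
D = 25200 m.
611^0.378 = 11.30
7740^0.49 = 80.44
3.71^-0.25 = 0.7205
Denominator = 0.0691 × 11.30 × 80.44 × 0.7205 = 45.25
D / 45.25 = 25200 / 45.25 = 556.9
d = 556.9^(1/0.75) = 556.9^1.3333 = 4581 m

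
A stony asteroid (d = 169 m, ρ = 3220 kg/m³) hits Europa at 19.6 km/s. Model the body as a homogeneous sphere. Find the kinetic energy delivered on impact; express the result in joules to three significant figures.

E ≈ 1.56 × 10^18 J

v = 19600 m/s.
Mass m = (π/6) ρ d³ = (π/6) × 3220 × (169)³ = 8.138 × 10^9 kg
E = ½ m v² = 0.5 × 8.138 × 10^9 × (19600)² = 1.563 × 10^18 J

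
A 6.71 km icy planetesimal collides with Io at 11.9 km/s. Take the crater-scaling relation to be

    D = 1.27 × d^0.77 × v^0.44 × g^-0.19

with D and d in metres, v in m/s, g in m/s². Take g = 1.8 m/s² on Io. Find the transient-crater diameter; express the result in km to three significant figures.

In SI units: d = 6710 m, v = 11900 m/s.
d^0.77 = 6710^0.77 = 884.3
v^0.44 = 11900^0.44 = 62.12
g^-0.19 = 1.8^-0.19 = 0.8943
D = 1.27 × 884.3 × 62.12 × 0.8943 = 62390 m
   = 62.39 km

D ≈ 62.4 km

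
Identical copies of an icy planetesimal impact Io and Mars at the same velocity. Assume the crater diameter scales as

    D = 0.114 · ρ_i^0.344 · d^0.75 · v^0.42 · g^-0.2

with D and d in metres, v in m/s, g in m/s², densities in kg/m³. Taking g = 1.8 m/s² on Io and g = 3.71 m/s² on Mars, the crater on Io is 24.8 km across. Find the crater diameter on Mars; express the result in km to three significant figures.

D ≈ 21.5 km

All impactor-dependent factors cancel in the ratio, leaving D_Mars/D_Io = (g_Mars/g_Io)^-0.2.
(3.71/1.8)^-0.2 = 2.061^-0.2 = 0.8653
D_Mars = 0.8653 × 24.8 km = 21.5 km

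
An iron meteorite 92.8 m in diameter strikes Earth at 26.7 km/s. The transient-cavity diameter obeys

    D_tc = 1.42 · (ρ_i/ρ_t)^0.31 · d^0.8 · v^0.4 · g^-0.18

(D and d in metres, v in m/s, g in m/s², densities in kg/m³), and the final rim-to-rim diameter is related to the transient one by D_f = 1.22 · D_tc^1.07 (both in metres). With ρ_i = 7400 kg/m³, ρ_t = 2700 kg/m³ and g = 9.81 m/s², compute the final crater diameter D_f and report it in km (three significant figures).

v = 26700 m/s.
(ρ_i/ρ_t)^0.31 = (7400/2700)^0.31 = 1.367
d^0.8 = 92.8^0.8 = 37.50
v^0.4 = 26700^0.4 = 58.97
g^-0.18 = 9.81^-0.18 = 0.6630
D_tc = 1.42 × 1.367 × 37.50 × 58.97 × 0.6630 = 2846 m
D_f = 1.22 × (2846)^1.07 = 6059 m
     = 6.059 km

D_f ≈ 6.06 km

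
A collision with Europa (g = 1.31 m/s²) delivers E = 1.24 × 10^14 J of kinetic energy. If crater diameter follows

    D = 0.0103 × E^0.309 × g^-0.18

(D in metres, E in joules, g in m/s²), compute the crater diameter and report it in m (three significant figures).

D ≈ 222 m

E^0.309 = (1.24 × 10^14)^0.309 = 2.264 × 10^4
g^-0.18 = 1.31^-0.18 = 0.9526
D = 0.0103 × 2.264 × 10^4 × 0.9526 = 222.1 m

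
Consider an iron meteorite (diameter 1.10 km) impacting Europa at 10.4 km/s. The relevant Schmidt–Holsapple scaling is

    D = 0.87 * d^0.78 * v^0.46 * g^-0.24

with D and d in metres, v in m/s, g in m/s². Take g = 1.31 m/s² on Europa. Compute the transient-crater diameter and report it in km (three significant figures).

D ≈ 13.5 km

In SI units: d = 1100 m, v = 10400 m/s.
d^0.78 = 1100^0.78 = 235.7
v^0.46 = 10400^0.46 = 70.44
g^-0.24 = 1.31^-0.24 = 0.9372
D = 0.87 × 235.7 × 70.44 × 0.9372 = 13537 m
   = 13.54 km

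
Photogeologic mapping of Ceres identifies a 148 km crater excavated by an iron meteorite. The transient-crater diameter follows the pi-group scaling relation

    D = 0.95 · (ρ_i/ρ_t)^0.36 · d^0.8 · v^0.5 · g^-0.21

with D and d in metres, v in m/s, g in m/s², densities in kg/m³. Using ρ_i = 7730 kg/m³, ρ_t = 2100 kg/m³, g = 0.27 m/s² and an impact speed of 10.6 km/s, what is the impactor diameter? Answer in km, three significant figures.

Rearranging for d: d = [D / (0.95 · (7730/2100)^0.36 · 10600^0.5 · 0.27^-0.21)]^(1/0.8).
D = 148000 m.
(7730/2100)^0.36 = 1.599
10600^0.5 = 103.0
0.27^-0.21 = 1.316
Denominator = 0.95 × 1.599 × 103.0 × 1.316 = 205.9
D / 205.9 = 148000 / 205.9 = 718.8
d = 718.8^(1/0.8) = 718.8^1.25 = 3722 m

d ≈ 3.72 km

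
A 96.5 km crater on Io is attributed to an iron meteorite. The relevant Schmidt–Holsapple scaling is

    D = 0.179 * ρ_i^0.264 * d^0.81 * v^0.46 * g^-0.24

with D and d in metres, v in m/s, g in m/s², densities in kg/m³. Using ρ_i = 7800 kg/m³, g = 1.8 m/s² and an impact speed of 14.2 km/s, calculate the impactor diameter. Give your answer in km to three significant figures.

Rearranging for d: d = [D / (0.179 · 7800^0.264 · 14200^0.46 · 1.8^-0.24)]^(1/0.81).
D = 96500 m.
7800^0.264 = 10.65
14200^0.46 = 81.29
1.8^-0.24 = 0.8684
Denominator = 0.179 × 10.65 × 81.29 × 0.8684 = 134.6
D / 134.6 = 96500 / 134.6 = 716.9
d = 716.9^(1/0.81) = 716.9^1.2346 = 3352 m

d ≈ 3.35 km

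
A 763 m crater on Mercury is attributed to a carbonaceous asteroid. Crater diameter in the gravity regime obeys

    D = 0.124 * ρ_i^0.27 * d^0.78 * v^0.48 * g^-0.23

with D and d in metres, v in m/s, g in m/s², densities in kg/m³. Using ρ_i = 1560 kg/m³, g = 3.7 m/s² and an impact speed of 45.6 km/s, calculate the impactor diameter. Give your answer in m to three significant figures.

Rearranging for d: d = [D / (0.124 · 1560^0.27 · 45600^0.48 · 3.7^-0.23)]^(1/0.78).
1560^0.27 = 7.280
45600^0.48 = 172.3
3.7^-0.23 = 0.7401
Denominator = 0.124 × 7.280 × 172.3 × 0.7401 = 115.1
D / 115.1 = 763 / 115.1 = 6.629
d = 6.629^(1/0.78) = 6.629^1.2821 = 11.30 m

d ≈ 11.3 m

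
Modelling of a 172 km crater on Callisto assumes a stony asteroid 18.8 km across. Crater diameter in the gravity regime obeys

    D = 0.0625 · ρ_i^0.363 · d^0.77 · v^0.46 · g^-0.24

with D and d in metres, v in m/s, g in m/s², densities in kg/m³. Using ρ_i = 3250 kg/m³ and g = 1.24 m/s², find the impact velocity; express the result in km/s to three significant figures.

v ≈ 13.2 km/s

Rearranging for v: v = [D / (0.0625 · 3250^0.363 · 18800^0.77 · 1.24^-0.24)]^(1/0.46).
D = 172000 m.
3250^0.363 = 18.83
18800^0.77 = 1955
1.24^-0.24 = 0.9497
Denominator = 0.0625 × 18.83 × 1955 × 0.9497 = 2185
D / 2185 = 172000 / 2185 = 78.72
v = 78.72^(1/0.46) = 78.72^2.1739 = 13240 m/s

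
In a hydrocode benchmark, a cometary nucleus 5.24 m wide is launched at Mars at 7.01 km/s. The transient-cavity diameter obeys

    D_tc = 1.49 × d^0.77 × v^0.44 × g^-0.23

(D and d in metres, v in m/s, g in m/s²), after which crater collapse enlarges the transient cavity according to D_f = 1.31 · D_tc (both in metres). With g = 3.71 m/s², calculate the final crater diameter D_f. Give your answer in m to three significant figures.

v = 7010 m/s.
d^0.77 = 5.24^0.77 = 3.580
v^0.44 = 7010^0.44 = 49.22
g^-0.23 = 3.71^-0.23 = 0.7397
D_tc = 1.49 × 3.580 × 49.22 × 0.7397 = 194.2 m
D_f = 1.31 × 194.2 = 254.4 m

D_f ≈ 254 m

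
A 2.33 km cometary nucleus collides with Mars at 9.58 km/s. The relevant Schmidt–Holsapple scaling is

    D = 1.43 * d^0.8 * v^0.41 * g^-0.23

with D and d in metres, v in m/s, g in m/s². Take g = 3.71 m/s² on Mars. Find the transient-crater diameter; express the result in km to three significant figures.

D ≈ 22.4 km

In SI units: d = 2330 m, v = 9580 m/s.
d^0.8 = 2330^0.8 = 494.2
v^0.41 = 9580^0.41 = 42.89
g^-0.23 = 3.71^-0.23 = 0.7397
D = 1.43 × 494.2 × 42.89 × 0.7397 = 22421 m
   = 22.42 km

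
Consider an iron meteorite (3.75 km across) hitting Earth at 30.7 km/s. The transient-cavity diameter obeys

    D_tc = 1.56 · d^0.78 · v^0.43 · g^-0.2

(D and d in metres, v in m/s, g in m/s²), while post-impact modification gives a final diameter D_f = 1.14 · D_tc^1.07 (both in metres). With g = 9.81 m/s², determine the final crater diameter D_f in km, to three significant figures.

D_f ≈ 126 km

In SI: d = 3750 m, v = 30700 m/s.
d^0.78 = 3750^0.78 = 613.4
v^0.43 = 30700^0.43 = 85.01
g^-0.2 = 9.81^-0.2 = 0.6334
D_tc = 1.56 × 613.4 × 85.01 × 0.6334 = 51520 m
D_f = 1.14 × (51520)^1.07 = 1.255 × 10^5 m
     = 125.5 km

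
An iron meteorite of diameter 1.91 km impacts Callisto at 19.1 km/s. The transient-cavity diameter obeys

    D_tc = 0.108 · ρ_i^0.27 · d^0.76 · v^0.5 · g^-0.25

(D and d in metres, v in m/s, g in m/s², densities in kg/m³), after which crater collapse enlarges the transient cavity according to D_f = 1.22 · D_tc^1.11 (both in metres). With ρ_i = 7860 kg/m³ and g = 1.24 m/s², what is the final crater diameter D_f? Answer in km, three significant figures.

D_f ≈ 199 km

In SI: d = 1910 m, v = 19100 m/s.
ρ_i^0.27 = 7860^0.27 = 11.27
d^0.76 = 1910^0.76 = 311.6
v^0.5 = 19100^0.5 = 138.2
g^-0.25 = 1.24^-0.25 = 0.9476
D_tc = 0.108 × 11.27 × 311.6 × 138.2 × 0.9476 = 49670 m
D_f = 1.22 × (49670)^1.11 = 1.991 × 10^5 m
     = 199.1 km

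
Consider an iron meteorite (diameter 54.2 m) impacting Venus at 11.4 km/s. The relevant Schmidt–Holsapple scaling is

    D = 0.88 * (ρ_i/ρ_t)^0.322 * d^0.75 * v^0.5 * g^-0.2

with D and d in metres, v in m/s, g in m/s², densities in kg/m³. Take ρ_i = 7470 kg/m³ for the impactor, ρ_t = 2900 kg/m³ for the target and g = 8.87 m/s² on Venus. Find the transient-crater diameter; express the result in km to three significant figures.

D ≈ 1.65 km

In SI units: v = 11400 m/s.
(ρ_i/ρ_t)^0.322 = (7470/2900)^0.322 = 1.356
d^0.75 = 54.2^0.75 = 19.98
v^0.5 = 11400^0.5 = 106.8
g^-0.2 = 8.87^-0.2 = 0.6463
D = 0.88 × 1.356 × 19.98 × 106.8 × 0.6463 = 1646 m
   = 1.646 km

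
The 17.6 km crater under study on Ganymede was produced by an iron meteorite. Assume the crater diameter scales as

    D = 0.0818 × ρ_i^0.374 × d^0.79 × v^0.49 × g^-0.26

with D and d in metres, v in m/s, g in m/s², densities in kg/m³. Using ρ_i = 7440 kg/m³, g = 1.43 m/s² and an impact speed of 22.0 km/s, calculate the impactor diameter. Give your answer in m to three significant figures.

Rearranging for d: d = [D / (0.0818 · 7440^0.374 · 22000^0.49 · 1.43^-0.26)]^(1/0.79).
D = 17600 m.
7440^0.374 = 28.05
22000^0.49 = 134.2
1.43^-0.26 = 0.9112
Denominator = 0.0818 × 28.05 × 134.2 × 0.9112 = 280.6
D / 280.6 = 17600 / 280.6 = 62.72
d = 62.72^(1/0.79) = 62.72^1.2658 = 188.4 m

d ≈ 188 m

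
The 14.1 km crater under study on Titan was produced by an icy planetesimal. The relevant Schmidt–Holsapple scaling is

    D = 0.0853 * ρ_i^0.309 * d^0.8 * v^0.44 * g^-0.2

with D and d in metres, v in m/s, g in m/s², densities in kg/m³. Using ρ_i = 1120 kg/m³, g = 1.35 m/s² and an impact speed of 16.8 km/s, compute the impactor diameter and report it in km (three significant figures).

d ≈ 1.13 km

Rearranging for d: d = [D / (0.0853 · 1120^0.309 · 16800^0.44 · 1.35^-0.2)]^(1/0.8).
D = 14100 m.
1120^0.309 = 8.754
16800^0.44 = 72.30
1.35^-0.2 = 0.9417
Denominator = 0.0853 × 8.754 × 72.30 × 0.9417 = 50.84
D / 50.84 = 14100 / 50.84 = 277.3
d = 277.3^(1/0.8) = 277.3^1.25 = 1132 m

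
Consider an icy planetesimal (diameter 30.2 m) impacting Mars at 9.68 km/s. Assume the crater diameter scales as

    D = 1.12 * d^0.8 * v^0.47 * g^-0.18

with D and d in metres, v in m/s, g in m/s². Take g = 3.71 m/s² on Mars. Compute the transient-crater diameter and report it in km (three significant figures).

In SI units: v = 9680 m/s.
d^0.8 = 30.2^0.8 = 15.28
v^0.47 = 9680^0.47 = 74.71
g^-0.18 = 3.71^-0.18 = 0.7898
D = 1.12 × 15.28 × 74.71 × 0.7898 = 1010 m
   = 1.010 km

D ≈ 1.01 km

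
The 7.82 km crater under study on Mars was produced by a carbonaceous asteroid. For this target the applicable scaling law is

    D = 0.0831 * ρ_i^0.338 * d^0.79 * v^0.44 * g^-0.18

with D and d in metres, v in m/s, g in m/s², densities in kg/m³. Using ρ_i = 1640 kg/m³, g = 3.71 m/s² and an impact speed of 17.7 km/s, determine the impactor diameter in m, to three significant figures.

d ≈ 483 m

Rearranging for d: d = [D / (0.0831 · 1640^0.338 · 17700^0.44 · 3.71^-0.18)]^(1/0.79).
D = 7820 m.
1640^0.338 = 12.21
17700^0.44 = 73.98
3.71^-0.18 = 0.7898
Denominator = 0.0831 × 12.21 × 73.98 × 0.7898 = 59.29
D / 59.29 = 7820 / 59.29 = 131.9
d = 131.9^(1/0.79) = 131.9^1.2658 = 482.8 m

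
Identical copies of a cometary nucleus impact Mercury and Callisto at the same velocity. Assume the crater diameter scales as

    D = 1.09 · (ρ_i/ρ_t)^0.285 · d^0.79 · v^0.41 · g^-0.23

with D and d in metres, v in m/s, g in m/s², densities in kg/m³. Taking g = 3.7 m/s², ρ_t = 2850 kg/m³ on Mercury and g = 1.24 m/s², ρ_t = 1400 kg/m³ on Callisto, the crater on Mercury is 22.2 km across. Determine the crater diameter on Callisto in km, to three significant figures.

D ≈ 35.0 km

The impactor-only factors (d, v, ρ_i) cancel in the ratio, leaving D_Callisto/D_Mercury = (g_Callisto/g_Mercury)^-0.23 · (ρ_t,Mercury/ρ_t,Callisto)^0.285.
(1.24/3.7)^-0.23 = 0.3351^-0.23 = 1.286
(2850/1400)^0.285 = 2.036^0.285 = 1.225
Ratio = 1.286 × 1.225 = 1.575
D_Callisto = 1.575 × 22.2 km = 35.0 km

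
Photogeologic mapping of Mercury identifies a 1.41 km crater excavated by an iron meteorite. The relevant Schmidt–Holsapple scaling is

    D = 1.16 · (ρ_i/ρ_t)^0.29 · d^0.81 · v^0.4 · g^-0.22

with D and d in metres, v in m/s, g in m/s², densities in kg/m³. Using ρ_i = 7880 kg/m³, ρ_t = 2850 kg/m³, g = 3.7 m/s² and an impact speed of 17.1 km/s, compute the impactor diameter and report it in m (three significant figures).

d ≈ 51.8 m

Rearranging for d: d = [D / (1.16 · (7880/2850)^0.29 · 17100^0.4 · 3.7^-0.22)]^(1/0.81).
D = 1410 m.
(7880/2850)^0.29 = 1.343
17100^0.4 = 49.34
3.7^-0.22 = 0.7499
Denominator = 1.16 × 1.343 × 49.34 × 0.7499 = 57.64
D / 57.64 = 1410 / 57.64 = 24.46
d = 24.46^(1/0.81) = 24.46^1.2346 = 51.78 m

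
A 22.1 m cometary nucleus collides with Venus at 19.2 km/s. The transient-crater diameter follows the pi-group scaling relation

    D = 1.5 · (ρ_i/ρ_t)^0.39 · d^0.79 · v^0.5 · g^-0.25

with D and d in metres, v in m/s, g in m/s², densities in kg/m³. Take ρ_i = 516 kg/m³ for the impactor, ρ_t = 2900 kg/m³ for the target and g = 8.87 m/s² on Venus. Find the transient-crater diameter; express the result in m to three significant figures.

D ≈ 709 m

In SI units: v = 19200 m/s.
(ρ_i/ρ_t)^0.39 = (516/2900)^0.39 = 0.5100
d^0.79 = 22.1^0.79 = 11.54
v^0.5 = 19200^0.5 = 138.6
g^-0.25 = 8.87^-0.25 = 0.5795
D = 1.5 × 0.5100 × 11.54 × 138.6 × 0.5795 = 709.1 m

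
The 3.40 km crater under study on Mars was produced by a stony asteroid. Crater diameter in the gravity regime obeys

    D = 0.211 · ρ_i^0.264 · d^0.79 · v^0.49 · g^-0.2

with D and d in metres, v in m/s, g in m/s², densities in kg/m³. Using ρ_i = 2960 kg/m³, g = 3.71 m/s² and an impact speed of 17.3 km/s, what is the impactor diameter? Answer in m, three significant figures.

d ≈ 48.0 m

Rearranging for d: d = [D / (0.211 · 2960^0.264 · 17300^0.49 · 3.71^-0.2)]^(1/0.79).
D = 3400 m.
2960^0.264 = 8.249
17300^0.49 = 119.3
3.71^-0.2 = 0.7694
Denominator = 0.211 × 8.249 × 119.3 × 0.7694 = 159.8
D / 159.8 = 3400 / 159.8 = 21.28
d = 21.28^(1/0.79) = 21.28^1.2658 = 47.97 m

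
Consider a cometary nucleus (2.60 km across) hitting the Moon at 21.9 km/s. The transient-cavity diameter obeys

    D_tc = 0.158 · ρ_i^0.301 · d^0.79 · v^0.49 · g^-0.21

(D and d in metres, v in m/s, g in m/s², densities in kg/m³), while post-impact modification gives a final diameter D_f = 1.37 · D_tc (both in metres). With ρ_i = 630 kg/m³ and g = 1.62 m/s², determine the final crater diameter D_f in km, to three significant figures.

D_f ≈ 90.9 km

In SI: d = 2600 m, v = 21900 m/s.
ρ_i^0.301 = 630^0.301 = 6.960
d^0.79 = 2600^0.79 = 498.7
v^0.49 = 21900^0.49 = 133.9
g^-0.21 = 1.62^-0.21 = 0.9037
D_tc = 0.158 × 6.960 × 498.7 × 133.9 × 0.9037 = 66360 m
D_f = 1.37 × 66360 = 90913 m
     = 90.91 km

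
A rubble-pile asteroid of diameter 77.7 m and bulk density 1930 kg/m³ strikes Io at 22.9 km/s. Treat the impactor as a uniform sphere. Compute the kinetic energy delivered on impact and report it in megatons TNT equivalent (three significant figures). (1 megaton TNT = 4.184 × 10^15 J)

E ≈ 29.7 Mt TNT

v = 22900 m/s.
Mass m = (π/6) ρ d³ = (π/6) × 1930 × (77.7)³ = 4.740 × 10^8 kg
E = ½ m v² = 0.5 × 4.740 × 10^8 × (22900)² = 1.243 × 10^17 J
   = 1.243 × 10^17 / 4.184×10^15 = 29.71 Mt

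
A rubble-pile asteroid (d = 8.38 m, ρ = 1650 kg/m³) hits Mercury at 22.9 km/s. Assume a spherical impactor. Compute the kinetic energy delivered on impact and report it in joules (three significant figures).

E ≈ 1.33 × 10^14 J

v = 22900 m/s.
Mass m = (π/6) ρ d³ = (π/6) × 1650 × (8.38)³ = 5.084 × 10^5 kg
E = ½ m v² = 0.5 × 5.084 × 10^5 × (22900)² = 1.333 × 10^14 J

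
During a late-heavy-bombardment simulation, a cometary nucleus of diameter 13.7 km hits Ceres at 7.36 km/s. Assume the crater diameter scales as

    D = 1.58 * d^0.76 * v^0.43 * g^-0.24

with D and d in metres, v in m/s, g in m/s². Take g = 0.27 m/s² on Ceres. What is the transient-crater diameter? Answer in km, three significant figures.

D ≈ 139 km

In SI units: d = 13700 m, v = 7360 m/s.
d^0.76 = 13700^0.76 = 1393
v^0.43 = 7360^0.43 = 46.00
g^-0.24 = 0.27^-0.24 = 1.369
D = 1.58 × 1393 × 46.00 × 1.369 = 1.386 × 10^5 m
   = 138.6 km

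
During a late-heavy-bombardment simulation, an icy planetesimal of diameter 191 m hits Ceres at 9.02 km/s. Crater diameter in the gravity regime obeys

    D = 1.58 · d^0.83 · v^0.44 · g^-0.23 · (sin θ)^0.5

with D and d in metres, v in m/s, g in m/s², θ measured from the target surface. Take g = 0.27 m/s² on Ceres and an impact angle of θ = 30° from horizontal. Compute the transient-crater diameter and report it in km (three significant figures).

In SI units: v = 9020 m/s.
d^0.83 = 191^0.83 = 78.21
v^0.44 = 9020^0.44 = 54.99
g^-0.23 = 0.27^-0.23 = 1.351
(sin 30°)^0.5 = 0.5000^0.5 = 0.7071
D = 1.58 × 78.21 × 54.99 × 1.351 × 0.7071 = 6491 m
   = 6.491 km

D ≈ 6.49 km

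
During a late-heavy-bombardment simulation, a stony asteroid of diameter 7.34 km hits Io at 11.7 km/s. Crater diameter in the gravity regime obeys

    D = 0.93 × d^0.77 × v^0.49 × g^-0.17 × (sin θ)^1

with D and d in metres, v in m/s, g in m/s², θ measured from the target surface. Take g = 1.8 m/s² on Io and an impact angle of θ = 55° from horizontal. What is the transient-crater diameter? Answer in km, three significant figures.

In SI units: d = 7340 m, v = 11700 m/s.
d^0.77 = 7340^0.77 = 947.5
v^0.49 = 11700^0.49 = 98.49
g^-0.17 = 1.8^-0.17 = 0.9049
(sin 55°)^1 = 0.8192^1 = 0.8192
D = 0.93 × 947.5 × 98.49 × 0.9049 × 0.8192 = 64335 m
   = 64.33 km

D ≈ 64.3 km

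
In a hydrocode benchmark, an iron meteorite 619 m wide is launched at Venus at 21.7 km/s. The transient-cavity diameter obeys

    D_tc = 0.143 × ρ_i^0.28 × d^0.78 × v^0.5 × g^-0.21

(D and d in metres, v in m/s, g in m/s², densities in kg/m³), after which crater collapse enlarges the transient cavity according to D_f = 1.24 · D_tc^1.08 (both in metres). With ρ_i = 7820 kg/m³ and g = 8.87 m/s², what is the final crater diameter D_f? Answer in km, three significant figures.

v = 21700 m/s.
ρ_i^0.28 = 7820^0.28 = 12.31
d^0.78 = 619^0.78 = 150.5
v^0.5 = 21700^0.5 = 147.3
g^-0.21 = 8.87^-0.21 = 0.6323
D_tc = 0.143 × 12.31 × 150.5 × 147.3 × 0.6323 = 24670 m
D_f = 1.24 × (24670)^1.08 = 68701 m
     = 68.70 km

D_f ≈ 68.7 km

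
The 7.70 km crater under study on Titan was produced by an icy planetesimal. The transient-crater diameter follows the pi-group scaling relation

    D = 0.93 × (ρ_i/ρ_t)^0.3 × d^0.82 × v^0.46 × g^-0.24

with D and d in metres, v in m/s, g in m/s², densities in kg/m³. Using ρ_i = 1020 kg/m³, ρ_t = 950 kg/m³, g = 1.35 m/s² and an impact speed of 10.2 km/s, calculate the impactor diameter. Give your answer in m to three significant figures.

Rearranging for d: d = [D / (0.93 · (1020/950)^0.3 · 10200^0.46 · 1.35^-0.24)]^(1/0.82).
D = 7700 m.
(1020/950)^0.3 = 1.022
10200^0.46 = 69.82
1.35^-0.24 = 0.9305
Denominator = 0.93 × 1.022 × 69.82 × 0.9305 = 61.75
D / 61.75 = 7700 / 61.75 = 124.7
d = 124.7^(1/0.82) = 124.7^1.2195 = 359.7 m

d ≈ 360 m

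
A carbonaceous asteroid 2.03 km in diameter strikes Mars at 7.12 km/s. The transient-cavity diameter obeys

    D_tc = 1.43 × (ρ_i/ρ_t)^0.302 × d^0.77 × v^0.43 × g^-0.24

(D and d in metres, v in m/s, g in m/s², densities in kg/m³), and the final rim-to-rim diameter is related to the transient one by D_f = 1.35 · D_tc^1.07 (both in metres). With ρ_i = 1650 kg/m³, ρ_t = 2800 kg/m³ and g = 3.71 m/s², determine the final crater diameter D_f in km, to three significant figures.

In SI: d = 2030 m, v = 7120 m/s.
(ρ_i/ρ_t)^0.302 = (1650/2800)^0.302 = 0.8524
d^0.77 = 2030^0.77 = 352.2
v^0.43 = 7120^0.43 = 45.35
g^-0.24 = 3.71^-0.24 = 0.7300
D_tc = 1.43 × 0.8524 × 352.2 × 45.35 × 0.7300 = 14210 m
D_f = 1.35 × (14210)^1.07 = 37464 m
     = 37.46 km

D_f ≈ 37.5 km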